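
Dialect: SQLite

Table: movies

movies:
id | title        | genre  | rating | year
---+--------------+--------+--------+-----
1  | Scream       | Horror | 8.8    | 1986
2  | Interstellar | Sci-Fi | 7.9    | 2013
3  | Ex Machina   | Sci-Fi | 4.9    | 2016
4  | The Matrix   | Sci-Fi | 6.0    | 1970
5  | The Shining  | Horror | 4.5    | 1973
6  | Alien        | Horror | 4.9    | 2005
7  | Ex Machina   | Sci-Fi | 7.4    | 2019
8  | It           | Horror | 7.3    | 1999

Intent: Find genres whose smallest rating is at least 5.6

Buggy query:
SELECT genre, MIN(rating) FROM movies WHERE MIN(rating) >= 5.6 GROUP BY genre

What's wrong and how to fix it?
Bug: MIN() in WHERE is a misuse of aggregate

Fix: Use HAVING for the per-group MIN condition

Corrected query:
SELECT genre, MIN(rating) FROM movies GROUP BY genre HAVING MIN(rating) >= 5.6

Result:
(no rows)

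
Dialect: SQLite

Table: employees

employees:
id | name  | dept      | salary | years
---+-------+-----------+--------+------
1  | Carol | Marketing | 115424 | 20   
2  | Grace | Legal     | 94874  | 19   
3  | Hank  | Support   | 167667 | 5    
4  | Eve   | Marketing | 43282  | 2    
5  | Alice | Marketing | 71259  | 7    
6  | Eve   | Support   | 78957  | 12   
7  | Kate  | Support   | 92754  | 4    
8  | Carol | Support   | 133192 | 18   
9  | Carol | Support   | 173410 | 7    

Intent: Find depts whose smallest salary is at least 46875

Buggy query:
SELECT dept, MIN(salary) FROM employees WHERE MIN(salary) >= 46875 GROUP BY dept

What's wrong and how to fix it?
Bug: Aggregates like MIN are computed per group after WHERE runs

Fix: Use HAVING for the per-group MIN condition

Corrected query:
SELECT dept, MIN(salary) FROM employees GROUP BY dept HAVING MIN(salary) >= 46875

Result:
dept    | MIN(salary)
--------+------------
Legal   | 94874      
Support | 78957      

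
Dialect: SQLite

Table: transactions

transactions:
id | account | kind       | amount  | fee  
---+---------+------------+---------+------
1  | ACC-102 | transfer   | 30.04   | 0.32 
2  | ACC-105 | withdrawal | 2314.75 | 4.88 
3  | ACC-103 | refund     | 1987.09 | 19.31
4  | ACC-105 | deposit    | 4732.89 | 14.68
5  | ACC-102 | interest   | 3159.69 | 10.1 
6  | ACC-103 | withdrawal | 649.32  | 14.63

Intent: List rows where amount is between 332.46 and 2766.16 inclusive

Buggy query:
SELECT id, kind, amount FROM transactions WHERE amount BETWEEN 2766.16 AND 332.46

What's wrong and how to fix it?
Bug: The bounds are reversed; BETWEEN a AND b requires a <= b to match anything

Fix: Swap the bounds so the smaller value comes first

Corrected query:
SELECT id, kind, amount FROM transactions WHERE amount BETWEEN 332.46 AND 2766.16

Result:
id | kind       | amount 
---+------------+--------
2  | withdrawal | 2314.75
3  | refund     | 1987.09
6  | withdrawal | 649.32 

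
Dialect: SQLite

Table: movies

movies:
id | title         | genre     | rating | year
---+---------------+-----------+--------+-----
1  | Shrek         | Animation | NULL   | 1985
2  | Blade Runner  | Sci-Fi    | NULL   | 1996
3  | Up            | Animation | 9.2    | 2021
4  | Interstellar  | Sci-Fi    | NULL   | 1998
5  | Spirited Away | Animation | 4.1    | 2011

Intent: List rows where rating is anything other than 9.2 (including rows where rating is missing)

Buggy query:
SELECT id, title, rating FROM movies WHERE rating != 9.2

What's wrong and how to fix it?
Bug: 'rating != 9.2' is unknown when rating is NULL, so NULL rows are silently excluded

Fix: Handle NULL separately with IS NULL alongside the inequality

Corrected query:
SELECT id, title, rating FROM movies WHERE rating != 9.2 OR rating IS NULL

Result:
id | title         | rating
---+---------------+-------
1  | Shrek         | NULL  
2  | Blade Runner  | NULL  
4  | Interstellar  | NULL  
5  | Spirited Away | 4.1   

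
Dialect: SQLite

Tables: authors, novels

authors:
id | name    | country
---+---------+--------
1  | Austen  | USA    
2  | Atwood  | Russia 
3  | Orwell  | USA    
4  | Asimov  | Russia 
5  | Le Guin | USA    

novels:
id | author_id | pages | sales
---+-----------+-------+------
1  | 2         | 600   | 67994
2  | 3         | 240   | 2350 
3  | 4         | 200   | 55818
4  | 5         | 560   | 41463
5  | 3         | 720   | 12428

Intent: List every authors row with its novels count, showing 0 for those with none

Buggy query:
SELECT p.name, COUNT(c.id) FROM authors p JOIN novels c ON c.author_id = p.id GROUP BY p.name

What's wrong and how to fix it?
Bug: INNER JOIN drops authors rows that have no matching novels rows

Fix: Use LEFT JOIN so parents without children still appear (COUNT(c.id) gives 0)

Corrected query:
SELECT p.name, COUNT(c.id) FROM authors p LEFT JOIN novels c ON c.author_id = p.id GROUP BY p.name

Result:
name    | COUNT(c.id)
--------+------------
Asimov  | 1          
Atwood  | 1          
Austen  | 0          
Le Guin | 1          
Orwell  | 2          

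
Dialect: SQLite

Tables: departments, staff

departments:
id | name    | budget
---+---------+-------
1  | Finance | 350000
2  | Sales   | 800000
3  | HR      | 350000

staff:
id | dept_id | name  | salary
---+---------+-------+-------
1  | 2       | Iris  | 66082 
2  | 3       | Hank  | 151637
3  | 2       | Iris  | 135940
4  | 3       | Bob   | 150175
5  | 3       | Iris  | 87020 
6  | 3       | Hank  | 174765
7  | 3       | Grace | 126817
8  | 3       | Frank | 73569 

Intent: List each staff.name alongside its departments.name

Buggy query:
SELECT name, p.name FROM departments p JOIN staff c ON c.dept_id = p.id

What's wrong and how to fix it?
Bug: 'name' exists in both joined tables, so the database can't tell which one is meant

Fix: Prefix ambiguous columns with the table alias

Corrected query:
SELECT c.name, p.name FROM departments p JOIN staff c ON c.dept_id = p.id

Result:
name  | name 
------+------
Iris  | Sales
Hank  | HR   
Iris  | Sales
Bob   | HR   
Iris  | HR   
Hank  | HR   
Grace | HR   
Frank | HR   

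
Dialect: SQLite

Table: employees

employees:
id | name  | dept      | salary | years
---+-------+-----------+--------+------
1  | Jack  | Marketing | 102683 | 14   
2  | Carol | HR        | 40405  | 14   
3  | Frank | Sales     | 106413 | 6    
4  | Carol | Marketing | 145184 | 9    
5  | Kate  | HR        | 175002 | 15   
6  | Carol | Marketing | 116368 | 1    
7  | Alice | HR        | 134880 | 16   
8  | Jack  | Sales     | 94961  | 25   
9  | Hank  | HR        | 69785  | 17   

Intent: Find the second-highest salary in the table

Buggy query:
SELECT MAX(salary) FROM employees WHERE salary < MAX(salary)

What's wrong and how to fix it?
Bug: MAX(salary) on the right of the comparison is an aggregate-in-WHERE error

Fix: Put the inner MAX in a scalar subquery

Corrected query:
SELECT MAX(salary) FROM employees WHERE salary < (SELECT MAX(salary) FROM employees)

Result:
MAX(salary)
-----------
145184     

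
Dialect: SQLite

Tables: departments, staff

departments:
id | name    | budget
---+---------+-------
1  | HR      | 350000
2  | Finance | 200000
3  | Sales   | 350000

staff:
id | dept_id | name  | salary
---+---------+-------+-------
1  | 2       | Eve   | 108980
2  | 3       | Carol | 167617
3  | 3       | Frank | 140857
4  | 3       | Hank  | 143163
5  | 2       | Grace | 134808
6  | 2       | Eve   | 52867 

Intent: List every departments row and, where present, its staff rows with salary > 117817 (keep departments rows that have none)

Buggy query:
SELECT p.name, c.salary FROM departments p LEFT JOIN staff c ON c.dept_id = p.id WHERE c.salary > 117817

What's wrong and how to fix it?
Bug: Filtering c.salary in WHERE discards the NULL rows produced by LEFT JOIN, turning it into an inner join

Fix: Move the right-table condition into the ON clause so unmatched parents are kept

Corrected query:
SELECT p.name, c.salary FROM departments p LEFT JOIN staff c ON c.dept_id = p.id AND c.salary > 117817

Result:
name    | salary
--------+-------
HR      | NULL  
Finance | 134808
Sales   | 140857
Sales   | 143163
Sales   | 167617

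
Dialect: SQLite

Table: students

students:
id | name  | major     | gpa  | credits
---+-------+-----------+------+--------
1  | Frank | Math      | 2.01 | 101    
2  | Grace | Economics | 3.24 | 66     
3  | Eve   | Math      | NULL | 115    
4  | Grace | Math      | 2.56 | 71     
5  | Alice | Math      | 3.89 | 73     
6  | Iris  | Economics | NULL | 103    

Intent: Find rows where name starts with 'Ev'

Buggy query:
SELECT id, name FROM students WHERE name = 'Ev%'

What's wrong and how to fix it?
Bug: '=' compares the literal string including the % character; pattern matching needs LIKE

Fix: Use LIKE for wildcard pattern matching

Corrected query:
SELECT id, name FROM students WHERE name LIKE 'Ev%'

Result:
id | name
---+-----
3  | Eve 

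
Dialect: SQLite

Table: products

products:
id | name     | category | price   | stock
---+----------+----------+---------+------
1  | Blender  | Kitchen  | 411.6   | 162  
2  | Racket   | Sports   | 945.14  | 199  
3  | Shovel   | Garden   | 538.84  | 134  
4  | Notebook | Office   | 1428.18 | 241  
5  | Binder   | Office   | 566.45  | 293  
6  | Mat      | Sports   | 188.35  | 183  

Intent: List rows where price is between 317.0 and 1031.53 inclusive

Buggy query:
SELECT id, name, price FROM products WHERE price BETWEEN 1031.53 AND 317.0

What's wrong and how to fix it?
Bug: The bounds are reversed; BETWEEN a AND b requires a <= b to match anything

Fix: Write BETWEEN 317.0 AND 1031.53

Corrected query:
SELECT id, name, price FROM products WHERE price BETWEEN 317.0 AND 1031.53

Result:
id | name    | price 
---+---------+-------
1  | Blender | 411.6 
2  | Racket  | 945.14
3  | Shovel  | 538.84
5  | Binder  | 566.45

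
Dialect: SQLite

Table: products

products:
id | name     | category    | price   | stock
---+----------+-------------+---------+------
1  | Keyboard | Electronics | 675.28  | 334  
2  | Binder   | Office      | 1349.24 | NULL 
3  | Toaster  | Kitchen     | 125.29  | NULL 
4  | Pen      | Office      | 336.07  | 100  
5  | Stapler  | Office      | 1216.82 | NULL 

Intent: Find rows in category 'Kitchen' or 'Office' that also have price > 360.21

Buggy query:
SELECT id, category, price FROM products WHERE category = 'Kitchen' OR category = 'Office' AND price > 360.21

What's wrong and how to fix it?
Bug: AND binds tighter than OR, so this parses as category = 'Kitchen' OR (category = 'Office' AND price > 360.21)

Fix: Add parentheses around the OR so the AND applies to both alternatives

Corrected query:
SELECT id, category, price FROM products WHERE (category = 'Kitchen' OR category = 'Office') AND price > 360.21

Result:
id | category | price  
---+----------+--------
2  | Office   | 1349.24
5  | Office   | 1216.82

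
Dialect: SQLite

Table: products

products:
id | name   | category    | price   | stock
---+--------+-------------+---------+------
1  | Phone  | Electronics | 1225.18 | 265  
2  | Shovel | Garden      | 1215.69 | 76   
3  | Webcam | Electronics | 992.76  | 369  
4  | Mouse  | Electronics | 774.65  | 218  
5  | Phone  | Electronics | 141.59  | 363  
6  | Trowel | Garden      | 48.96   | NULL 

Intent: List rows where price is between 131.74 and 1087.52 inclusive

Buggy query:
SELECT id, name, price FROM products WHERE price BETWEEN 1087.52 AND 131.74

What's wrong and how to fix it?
Bug: BETWEEN expects the lower bound first; with 1087.52 AND 131.74 the range is empty

Fix: Swap the bounds so the smaller value comes first

Corrected query:
SELECT id, name, price FROM products WHERE price BETWEEN 131.74 AND 1087.52

Result:
id | name   | price 
---+--------+-------
3  | Webcam | 992.76
4  | Mouse  | 774.65
5  | Phone  | 141.59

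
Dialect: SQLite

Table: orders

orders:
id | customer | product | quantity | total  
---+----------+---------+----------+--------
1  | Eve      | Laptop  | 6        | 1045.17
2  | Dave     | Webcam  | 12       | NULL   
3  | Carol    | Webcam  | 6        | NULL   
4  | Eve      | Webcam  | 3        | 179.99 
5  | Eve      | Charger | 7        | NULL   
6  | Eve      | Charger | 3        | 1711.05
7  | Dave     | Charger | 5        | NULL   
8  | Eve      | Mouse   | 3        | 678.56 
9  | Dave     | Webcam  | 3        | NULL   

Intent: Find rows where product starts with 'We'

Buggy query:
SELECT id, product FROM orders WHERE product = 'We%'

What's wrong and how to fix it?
Bug: Wildcards only work with LIKE; '=' treats '%' as a literal character

Fix: Replace '=' with LIKE so 'We%' is treated as a pattern

Corrected query:
SELECT id, product FROM orders WHERE product LIKE 'We%'

Result:
id | product
---+--------
2  | Webcam 
3  | Webcam 
4  | Webcam 
9  | Webcam 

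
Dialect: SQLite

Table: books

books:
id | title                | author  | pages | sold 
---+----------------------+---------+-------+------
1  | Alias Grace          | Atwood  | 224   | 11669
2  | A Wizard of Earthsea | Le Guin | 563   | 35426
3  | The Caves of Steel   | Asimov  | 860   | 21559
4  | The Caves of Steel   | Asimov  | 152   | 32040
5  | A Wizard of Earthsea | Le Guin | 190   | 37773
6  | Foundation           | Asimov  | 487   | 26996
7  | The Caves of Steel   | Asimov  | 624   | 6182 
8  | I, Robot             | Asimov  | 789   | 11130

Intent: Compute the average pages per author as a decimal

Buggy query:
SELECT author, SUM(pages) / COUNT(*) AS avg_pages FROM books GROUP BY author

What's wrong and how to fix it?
Bug: Both operands are integers, so '/' performs integer division and truncates

Fix: Multiply by 1.0 (or CAST to REAL) to force floating-point division

Corrected query:
SELECT author, SUM(pages) * 1.0 / COUNT(*) AS avg_pages FROM books GROUP BY author

Result:
author  | avg_pages
--------+----------
Asimov  | 582.4    
Atwood  | 224      
Le Guin | 376.5    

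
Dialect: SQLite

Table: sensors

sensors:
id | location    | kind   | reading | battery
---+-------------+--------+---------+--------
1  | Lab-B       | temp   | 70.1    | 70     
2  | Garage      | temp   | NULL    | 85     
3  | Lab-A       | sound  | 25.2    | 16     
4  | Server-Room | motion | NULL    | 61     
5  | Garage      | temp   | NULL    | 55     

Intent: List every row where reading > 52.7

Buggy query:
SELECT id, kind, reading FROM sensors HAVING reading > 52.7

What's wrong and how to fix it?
Bug: HAVING filters the output of aggregation, but this query has no GROUP BY and no aggregate functions, so SQLite rejects it (HAVING clause on a non-aggregate query); the condition here is per row

Fix: Use WHERE for row-level filtering

Corrected query:
SELECT id, kind, reading FROM sensors WHERE reading > 52.7

Result:
id | kind | reading
---+------+--------
1  | temp | 70.1   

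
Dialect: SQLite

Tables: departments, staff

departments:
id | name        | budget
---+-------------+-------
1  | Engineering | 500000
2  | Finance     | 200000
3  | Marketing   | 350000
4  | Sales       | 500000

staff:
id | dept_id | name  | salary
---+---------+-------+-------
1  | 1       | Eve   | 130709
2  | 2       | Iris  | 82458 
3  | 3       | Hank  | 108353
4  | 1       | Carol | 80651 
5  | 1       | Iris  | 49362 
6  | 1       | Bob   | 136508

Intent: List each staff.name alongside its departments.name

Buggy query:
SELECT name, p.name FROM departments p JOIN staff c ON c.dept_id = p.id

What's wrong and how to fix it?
Bug: Both tables have a 'name' column; the unqualified reference is ambiguous

Fix: Prefix ambiguous columns with the table alias

Corrected query:
SELECT c.name, p.name FROM departments p JOIN staff c ON c.dept_id = p.id

Result:
name  | name       
------+------------
Eve   | Engineering
Iris  | Finance    
Hank  | Marketing  
Carol | Engineering
Iris  | Engineering
Bob   | Engineering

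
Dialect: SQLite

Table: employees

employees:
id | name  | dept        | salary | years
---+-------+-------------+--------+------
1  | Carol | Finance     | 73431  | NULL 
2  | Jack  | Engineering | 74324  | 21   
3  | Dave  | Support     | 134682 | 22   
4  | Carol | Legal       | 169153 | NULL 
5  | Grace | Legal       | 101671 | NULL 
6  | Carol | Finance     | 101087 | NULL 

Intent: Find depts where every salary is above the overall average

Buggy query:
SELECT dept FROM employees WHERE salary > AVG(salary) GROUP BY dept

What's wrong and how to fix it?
Bug: AVG() is an aggregate; it can't sit directly in WHERE

Fix: Compute the overall average in a scalar subquery and compare each group's MIN against it in HAVING

Corrected query:
SELECT dept FROM employees GROUP BY dept HAVING MIN(salary) > (SELECT AVG(salary) FROM employees)

Result:
dept   
-------
Support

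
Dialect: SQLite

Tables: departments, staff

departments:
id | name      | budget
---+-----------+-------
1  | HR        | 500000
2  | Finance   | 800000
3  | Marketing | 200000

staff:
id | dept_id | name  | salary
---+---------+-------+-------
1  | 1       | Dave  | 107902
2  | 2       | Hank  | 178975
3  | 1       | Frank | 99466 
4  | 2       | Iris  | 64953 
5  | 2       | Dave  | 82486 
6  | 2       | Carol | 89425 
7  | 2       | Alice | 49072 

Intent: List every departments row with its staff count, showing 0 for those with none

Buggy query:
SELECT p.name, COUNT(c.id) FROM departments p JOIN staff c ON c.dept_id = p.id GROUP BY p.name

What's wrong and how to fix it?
Bug: INNER JOIN drops departments rows that have no matching staff rows

Fix: Switch to LEFT JOIN to retain unmatched parent rows

Corrected query:
SELECT p.name, COUNT(c.id) FROM departments p LEFT JOIN staff c ON c.dept_id = p.id GROUP BY p.name

Result:
name      | COUNT(c.id)
----------+------------
Finance   | 5          
HR        | 2          
Marketing | 0          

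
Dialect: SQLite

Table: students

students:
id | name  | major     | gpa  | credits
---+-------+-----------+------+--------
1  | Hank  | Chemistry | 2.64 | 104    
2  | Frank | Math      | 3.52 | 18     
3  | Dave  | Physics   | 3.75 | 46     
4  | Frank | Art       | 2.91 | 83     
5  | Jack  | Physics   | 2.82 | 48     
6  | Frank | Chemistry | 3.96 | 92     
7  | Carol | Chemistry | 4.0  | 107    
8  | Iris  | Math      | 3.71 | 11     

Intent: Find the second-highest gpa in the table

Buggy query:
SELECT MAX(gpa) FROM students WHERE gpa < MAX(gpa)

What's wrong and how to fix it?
Bug: The inner MAX is an aggregate inside WHERE, which is not allowed

Fix: Put the inner MAX in a scalar subquery

Corrected query:
SELECT MAX(gpa) FROM students WHERE gpa < (SELECT MAX(gpa) FROM students)

Result:
MAX(gpa)
--------
3.96    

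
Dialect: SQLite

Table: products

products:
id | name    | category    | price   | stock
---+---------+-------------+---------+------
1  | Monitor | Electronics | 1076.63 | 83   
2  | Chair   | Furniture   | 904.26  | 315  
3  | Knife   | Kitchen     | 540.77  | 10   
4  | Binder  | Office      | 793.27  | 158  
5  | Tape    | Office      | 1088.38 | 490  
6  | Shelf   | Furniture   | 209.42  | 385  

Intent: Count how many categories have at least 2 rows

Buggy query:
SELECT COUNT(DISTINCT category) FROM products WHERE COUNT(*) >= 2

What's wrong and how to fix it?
Bug: COUNT(*) cannot appear in WHERE; the per-group count doesn't exist yet

Fix: Use a subquery that GROUPs and filters with HAVING, then count its rows

Corrected query:
SELECT COUNT(*) FROM (SELECT category FROM products GROUP BY category HAVING COUNT(*) >= 2)

Result:
COUNT(*)
--------
2       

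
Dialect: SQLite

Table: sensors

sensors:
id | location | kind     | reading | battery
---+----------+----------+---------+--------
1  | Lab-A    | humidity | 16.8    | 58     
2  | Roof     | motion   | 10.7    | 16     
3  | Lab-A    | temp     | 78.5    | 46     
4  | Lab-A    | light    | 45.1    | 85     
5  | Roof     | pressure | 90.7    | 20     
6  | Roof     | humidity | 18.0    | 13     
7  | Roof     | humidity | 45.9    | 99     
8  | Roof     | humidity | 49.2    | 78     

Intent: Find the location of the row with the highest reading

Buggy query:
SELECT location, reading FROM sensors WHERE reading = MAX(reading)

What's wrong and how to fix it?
Bug: MAX(reading) is an aggregate and cannot be used directly in WHERE

Fix: Wrap MAX in a scalar subquery so WHERE compares against a single value

Corrected query:
SELECT location, reading FROM sensors WHERE reading = (SELECT MAX(reading) FROM sensors)

Result:
location | reading
---------+--------
Roof     | 90.7   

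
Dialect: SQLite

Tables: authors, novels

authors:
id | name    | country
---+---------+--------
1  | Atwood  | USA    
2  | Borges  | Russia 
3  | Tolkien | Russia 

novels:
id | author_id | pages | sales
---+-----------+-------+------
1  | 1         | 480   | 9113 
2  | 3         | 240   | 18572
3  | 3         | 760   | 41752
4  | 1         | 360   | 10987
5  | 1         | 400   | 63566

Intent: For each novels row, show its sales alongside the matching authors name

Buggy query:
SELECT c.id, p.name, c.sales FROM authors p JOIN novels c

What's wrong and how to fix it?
Bug: Missing join condition: each novels row is matched to all authors rows instead of just its own

Fix: Add ON c.author_id = p.id to the JOIN

Corrected query:
SELECT c.id, p.name, c.sales FROM authors p JOIN novels c ON c.author_id = p.id

Result:
id | name    | sales
---+---------+------
1  | Atwood  | 9113 
2  | Tolkien | 18572
3  | Tolkien | 41752
4  | Atwood  | 10987
5  | Atwood  | 63566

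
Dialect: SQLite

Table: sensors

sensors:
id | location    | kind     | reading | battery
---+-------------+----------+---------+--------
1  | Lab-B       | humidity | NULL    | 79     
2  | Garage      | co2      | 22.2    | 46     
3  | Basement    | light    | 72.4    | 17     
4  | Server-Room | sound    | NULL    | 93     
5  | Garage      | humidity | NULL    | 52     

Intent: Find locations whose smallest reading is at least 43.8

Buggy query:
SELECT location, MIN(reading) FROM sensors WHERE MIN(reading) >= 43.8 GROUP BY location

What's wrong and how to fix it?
Bug: MIN() in WHERE is a misuse of aggregate

Fix: Replace WHERE with HAVING after the GROUP BY

Corrected query:
SELECT location, MIN(reading) FROM sensors GROUP BY location HAVING MIN(reading) >= 43.8

Result:
location | MIN(reading)
---------+-------------
Basement | 72.4        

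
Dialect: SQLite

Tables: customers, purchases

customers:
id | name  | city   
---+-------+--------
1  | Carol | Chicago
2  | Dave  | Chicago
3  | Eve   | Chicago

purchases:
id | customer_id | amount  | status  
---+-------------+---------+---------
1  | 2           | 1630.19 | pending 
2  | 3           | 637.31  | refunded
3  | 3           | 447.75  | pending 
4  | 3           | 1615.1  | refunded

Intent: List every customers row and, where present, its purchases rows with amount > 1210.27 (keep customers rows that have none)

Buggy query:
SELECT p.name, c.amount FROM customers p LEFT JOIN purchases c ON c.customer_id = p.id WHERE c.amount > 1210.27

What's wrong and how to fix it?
Bug: Filtering c.amount in WHERE discards the NULL rows produced by LEFT JOIN, turning it into an inner join

Fix: Move the right-table condition into the ON clause so unmatched parents are kept

Corrected query:
SELECT p.name, c.amount FROM customers p LEFT JOIN purchases c ON c.customer_id = p.id AND c.amount > 1210.27

Result:
name  | amount 
------+--------
Carol | NULL   
Dave  | 1630.19
Eve   | 1615.1 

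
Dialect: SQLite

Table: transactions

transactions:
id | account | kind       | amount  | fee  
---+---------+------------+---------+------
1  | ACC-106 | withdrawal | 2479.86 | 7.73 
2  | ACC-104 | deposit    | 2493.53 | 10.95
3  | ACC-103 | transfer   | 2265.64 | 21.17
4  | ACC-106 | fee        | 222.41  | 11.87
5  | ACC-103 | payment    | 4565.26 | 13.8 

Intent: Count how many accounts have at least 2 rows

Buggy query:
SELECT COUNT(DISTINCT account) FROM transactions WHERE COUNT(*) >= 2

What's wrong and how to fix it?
Bug: WHERE filters individual rows, not groups, so a group-level COUNT is invalid there

Fix: Group first with HAVING COUNT(*) >= 2, then COUNT the resulting groups

Corrected query:
SELECT COUNT(*) FROM (SELECT account FROM transactions GROUP BY account HAVING COUNT(*) >= 2)

Result:
COUNT(*)
--------
2       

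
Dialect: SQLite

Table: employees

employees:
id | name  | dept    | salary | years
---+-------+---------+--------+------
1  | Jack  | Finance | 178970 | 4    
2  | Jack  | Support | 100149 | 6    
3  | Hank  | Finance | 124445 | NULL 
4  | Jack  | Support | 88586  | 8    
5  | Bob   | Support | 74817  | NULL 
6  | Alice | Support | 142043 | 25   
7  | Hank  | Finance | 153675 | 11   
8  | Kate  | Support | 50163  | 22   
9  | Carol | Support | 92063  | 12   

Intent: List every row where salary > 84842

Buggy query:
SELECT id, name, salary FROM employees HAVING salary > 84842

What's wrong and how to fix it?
Bug: HAVING filters the output of aggregation, but this query has no GROUP BY and no aggregate functions, so SQLite rejects it (HAVING clause on a non-aggregate query); the condition here is per row

Fix: Use WHERE for row-level filtering

Corrected query:
SELECT id, name, salary FROM employees WHERE salary > 84842

Result:
id | name  | salary
---+-------+-------
1  | Jack  | 178970
2  | Jack  | 100149
3  | Hank  | 124445
4  | Jack  | 88586 
6  | Alice | 142043
7  | Hank  | 153675
9  | Carol | 92063 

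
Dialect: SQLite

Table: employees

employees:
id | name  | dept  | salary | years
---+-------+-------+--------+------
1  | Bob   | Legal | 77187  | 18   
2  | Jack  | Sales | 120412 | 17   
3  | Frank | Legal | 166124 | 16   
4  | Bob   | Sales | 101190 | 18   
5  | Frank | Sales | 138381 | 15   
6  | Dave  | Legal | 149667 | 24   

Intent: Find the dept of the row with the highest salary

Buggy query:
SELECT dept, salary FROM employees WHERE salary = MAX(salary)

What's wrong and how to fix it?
Bug: WHERE is evaluated per row; an aggregate over the whole table isn't defined there

Fix: Wrap MAX in a scalar subquery so WHERE compares against a single value

Corrected query:
SELECT dept, salary FROM employees WHERE salary = (SELECT MAX(salary) FROM employees)

Result:
dept  | salary
------+-------
Legal | 166124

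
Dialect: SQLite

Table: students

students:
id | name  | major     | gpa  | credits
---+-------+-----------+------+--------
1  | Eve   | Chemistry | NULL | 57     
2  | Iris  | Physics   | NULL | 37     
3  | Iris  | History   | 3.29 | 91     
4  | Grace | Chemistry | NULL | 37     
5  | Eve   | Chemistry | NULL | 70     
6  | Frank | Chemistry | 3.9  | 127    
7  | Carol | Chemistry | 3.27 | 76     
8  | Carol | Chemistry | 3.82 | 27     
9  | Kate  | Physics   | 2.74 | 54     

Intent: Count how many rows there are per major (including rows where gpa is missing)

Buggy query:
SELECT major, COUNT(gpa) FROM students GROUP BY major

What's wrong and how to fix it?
Bug: COUNT(gpa) skips NULLs, so groups with missing gpa are undercounted

Fix: Use COUNT(*) to count all rows regardless of NULL

Corrected query:
SELECT major, COUNT(*) FROM students GROUP BY major

Result:
major     | COUNT(*)
----------+---------
Chemistry | 6       
History   | 1       
Physics   | 2       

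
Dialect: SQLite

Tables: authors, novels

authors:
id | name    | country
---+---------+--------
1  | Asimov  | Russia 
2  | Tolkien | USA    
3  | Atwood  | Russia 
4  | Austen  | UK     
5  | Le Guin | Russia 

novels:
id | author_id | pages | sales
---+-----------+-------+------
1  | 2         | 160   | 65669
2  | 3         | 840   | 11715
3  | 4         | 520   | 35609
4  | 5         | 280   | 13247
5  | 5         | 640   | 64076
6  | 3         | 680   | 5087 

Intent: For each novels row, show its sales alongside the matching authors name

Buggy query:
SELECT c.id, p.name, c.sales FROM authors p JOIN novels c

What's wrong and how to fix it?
Bug: Missing join condition: each novels row is matched to all authors rows instead of just its own

Fix: Add ON c.author_id = p.id to the JOIN

Corrected query:
SELECT c.id, p.name, c.sales FROM authors p JOIN novels c ON c.author_id = p.id

Result:
id | name    | sales
---+---------+------
1  | Tolkien | 65669
2  | Atwood  | 11715
3  | Austen  | 35609
4  | Le Guin | 13247
5  | Le Guin | 64076
6  | Atwood  | 5087 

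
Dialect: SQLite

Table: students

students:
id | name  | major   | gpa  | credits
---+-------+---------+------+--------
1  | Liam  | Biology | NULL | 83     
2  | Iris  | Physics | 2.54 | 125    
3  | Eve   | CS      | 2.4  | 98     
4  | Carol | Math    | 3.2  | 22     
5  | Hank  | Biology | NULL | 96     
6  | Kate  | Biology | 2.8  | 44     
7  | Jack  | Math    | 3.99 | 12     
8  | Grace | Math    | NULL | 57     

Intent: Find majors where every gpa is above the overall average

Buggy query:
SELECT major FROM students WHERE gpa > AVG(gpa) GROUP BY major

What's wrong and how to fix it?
Bug: WHERE evaluates per row before aggregation, so AVG() is unavailable

Fix: Use a subquery for AVG and a HAVING MIN(...) filter so the condition holds for every row in the group

Corrected query:
SELECT major FROM students GROUP BY major HAVING MIN(gpa) > (SELECT AVG(gpa) FROM students)

Result:
major
-----
Math 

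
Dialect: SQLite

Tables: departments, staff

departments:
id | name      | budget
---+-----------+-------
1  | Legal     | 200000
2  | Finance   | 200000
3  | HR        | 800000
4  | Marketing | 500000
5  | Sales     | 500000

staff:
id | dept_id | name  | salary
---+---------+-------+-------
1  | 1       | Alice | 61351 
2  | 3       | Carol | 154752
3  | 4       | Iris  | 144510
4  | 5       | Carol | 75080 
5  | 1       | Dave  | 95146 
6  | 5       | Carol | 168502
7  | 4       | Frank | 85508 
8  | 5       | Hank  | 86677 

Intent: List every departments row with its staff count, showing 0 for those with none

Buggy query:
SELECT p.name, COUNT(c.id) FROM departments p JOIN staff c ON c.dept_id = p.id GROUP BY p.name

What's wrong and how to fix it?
Bug: An inner join excludes parents with zero children

Fix: Use LEFT JOIN so parents without children still appear (COUNT(c.id) gives 0)

Corrected query:
SELECT p.name, COUNT(c.id) FROM departments p LEFT JOIN staff c ON c.dept_id = p.id GROUP BY p.name

Result:
name      | COUNT(c.id)
----------+------------
Finance   | 0          
HR        | 1          
Legal     | 2          
Marketing | 2          
Sales     | 3          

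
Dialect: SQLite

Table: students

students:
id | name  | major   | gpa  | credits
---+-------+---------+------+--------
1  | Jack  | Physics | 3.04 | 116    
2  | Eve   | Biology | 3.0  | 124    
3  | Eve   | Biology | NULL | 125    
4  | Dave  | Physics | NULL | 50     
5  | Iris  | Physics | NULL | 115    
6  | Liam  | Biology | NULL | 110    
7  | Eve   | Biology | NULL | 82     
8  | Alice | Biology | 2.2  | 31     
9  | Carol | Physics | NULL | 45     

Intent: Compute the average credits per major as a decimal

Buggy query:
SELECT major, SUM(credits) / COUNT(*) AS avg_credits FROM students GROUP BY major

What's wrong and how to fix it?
Bug: SUM(credits) and COUNT(*) are both integers; the division truncates the fractional part

Fix: Cast one side to REAL so the division keeps the fractional part

Corrected query:
SELECT major, SUM(credits) * 1.0 / COUNT(*) AS avg_credits FROM students GROUP BY major

Result:
major   | avg_credits
--------+------------
Biology | 94.4       
Physics | 81.5       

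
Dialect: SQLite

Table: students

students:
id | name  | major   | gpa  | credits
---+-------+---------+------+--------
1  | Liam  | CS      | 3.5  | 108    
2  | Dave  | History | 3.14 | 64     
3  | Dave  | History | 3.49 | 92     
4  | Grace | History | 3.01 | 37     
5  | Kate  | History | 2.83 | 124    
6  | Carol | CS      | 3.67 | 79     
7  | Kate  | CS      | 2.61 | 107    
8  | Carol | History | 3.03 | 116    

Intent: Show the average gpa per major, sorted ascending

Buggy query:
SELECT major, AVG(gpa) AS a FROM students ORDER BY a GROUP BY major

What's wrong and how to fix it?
Bug: GROUP BY must precede ORDER BY

Fix: Reorder: SELECT … FROM … GROUP BY … ORDER BY …

Corrected query:
SELECT major, AVG(gpa) AS a FROM students GROUP BY major ORDER BY a

Result:
major   | a   
--------+-----
History | 3.1 
CS      | 3.26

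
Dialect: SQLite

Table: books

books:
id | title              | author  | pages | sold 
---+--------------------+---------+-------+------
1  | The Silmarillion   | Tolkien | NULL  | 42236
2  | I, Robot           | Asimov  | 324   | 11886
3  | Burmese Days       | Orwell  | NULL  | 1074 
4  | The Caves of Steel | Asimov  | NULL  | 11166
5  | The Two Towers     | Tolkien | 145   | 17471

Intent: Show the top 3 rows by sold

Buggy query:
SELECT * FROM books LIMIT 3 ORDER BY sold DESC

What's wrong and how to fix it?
Bug: ORDER BY cannot follow LIMIT; LIMIT is the final clause

Fix: Sort with ORDER BY, then apply LIMIT

Corrected query:
SELECT * FROM books ORDER BY sold DESC LIMIT 3

Result:
id | title            | author  | pages | sold 
---+------------------+---------+-------+------
1  | The Silmarillion | Tolkien | NULL  | 42236
5  | The Two Towers   | Tolkien | 145   | 17471
2  | I, Robot         | Asimov  | 324   | 11886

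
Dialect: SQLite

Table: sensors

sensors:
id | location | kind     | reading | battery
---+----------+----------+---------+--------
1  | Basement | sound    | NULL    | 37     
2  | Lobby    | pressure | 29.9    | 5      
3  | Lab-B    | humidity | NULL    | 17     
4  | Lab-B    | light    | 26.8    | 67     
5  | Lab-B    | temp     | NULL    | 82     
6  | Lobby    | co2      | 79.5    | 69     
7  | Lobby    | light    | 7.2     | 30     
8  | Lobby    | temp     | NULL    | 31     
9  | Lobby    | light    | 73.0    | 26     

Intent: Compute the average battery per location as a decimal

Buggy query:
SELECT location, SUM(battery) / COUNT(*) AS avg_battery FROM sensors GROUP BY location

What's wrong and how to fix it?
Bug: SUM(battery) and COUNT(*) are both integers; the division truncates the fractional part

Fix: Multiply by 1.0 (or CAST to REAL) to force floating-point division

Corrected query:
SELECT location, SUM(battery) * 1.0 / COUNT(*) AS avg_battery FROM sensors GROUP BY location

Result:
location | avg_battery
---------+------------
Basement | 37         
Lab-B    | 55.333333  
Lobby    | 32.2       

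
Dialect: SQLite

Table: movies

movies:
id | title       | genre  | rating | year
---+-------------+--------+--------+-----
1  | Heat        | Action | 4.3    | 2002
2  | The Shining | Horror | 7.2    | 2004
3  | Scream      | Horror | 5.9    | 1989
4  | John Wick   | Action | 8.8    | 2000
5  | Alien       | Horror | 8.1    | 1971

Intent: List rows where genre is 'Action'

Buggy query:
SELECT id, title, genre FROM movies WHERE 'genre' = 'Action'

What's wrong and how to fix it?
Bug: Single quotes denote string literals in SQL; the column name is being compared as a constant string

Fix: Reference the column as genre without single quotes

Corrected query:
SELECT id, title, genre FROM movies WHERE genre = 'Action'

Result:
id | title     | genre 
---+-----------+-------
1  | Heat      | Action
4  | John Wick | Action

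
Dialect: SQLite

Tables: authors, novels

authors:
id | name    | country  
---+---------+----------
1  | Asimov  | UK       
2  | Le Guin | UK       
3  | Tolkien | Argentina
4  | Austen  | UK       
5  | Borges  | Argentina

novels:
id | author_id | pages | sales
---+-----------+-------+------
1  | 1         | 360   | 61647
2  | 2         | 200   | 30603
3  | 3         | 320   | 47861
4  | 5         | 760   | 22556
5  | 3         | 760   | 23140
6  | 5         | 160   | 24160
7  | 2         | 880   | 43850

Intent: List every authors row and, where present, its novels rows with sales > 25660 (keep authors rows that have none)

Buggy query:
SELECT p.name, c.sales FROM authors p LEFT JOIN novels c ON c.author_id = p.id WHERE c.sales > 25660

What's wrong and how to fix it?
Bug: Filtering c.sales in WHERE discards the NULL rows produced by LEFT JOIN, turning it into an inner join

Fix: Move the right-table condition into the ON clause so unmatched parents are kept

Corrected query:
SELECT p.name, c.sales FROM authors p LEFT JOIN novels c ON c.author_id = p.id AND c.sales > 25660

Result:
name    | sales
--------+------
Asimov  | 61647
Le Guin | 30603
Le Guin | 43850
Tolkien | 47861
Austen  | NULL 
Borges  | NULL 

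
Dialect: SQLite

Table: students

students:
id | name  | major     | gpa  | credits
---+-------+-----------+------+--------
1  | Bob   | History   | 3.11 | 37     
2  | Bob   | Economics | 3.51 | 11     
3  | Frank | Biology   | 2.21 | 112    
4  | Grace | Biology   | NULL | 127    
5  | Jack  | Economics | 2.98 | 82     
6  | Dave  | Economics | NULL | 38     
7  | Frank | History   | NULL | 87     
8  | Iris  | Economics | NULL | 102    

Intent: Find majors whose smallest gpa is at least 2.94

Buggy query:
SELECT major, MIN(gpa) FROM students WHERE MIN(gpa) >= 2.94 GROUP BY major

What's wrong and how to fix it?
Bug: Aggregates like MIN are computed per group after WHERE runs

Fix: Replace WHERE with HAVING after the GROUP BY

Corrected query:
SELECT major, MIN(gpa) FROM students GROUP BY major HAVING MIN(gpa) >= 2.94

Result:
major     | MIN(gpa)
----------+---------
Economics | 2.98    
History   | 3.11    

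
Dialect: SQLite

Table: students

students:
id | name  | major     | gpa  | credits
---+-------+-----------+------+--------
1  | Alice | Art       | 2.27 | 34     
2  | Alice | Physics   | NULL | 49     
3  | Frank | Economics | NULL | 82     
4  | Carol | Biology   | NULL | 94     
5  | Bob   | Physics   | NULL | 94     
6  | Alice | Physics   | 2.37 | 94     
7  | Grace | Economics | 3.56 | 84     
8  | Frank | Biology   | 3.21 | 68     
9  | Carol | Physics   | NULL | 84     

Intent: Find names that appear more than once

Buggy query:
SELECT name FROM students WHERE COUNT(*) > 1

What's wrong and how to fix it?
Bug: COUNT(*) is an aggregate and cannot be used in WHERE

Fix: Group first, then use HAVING for the count condition

Corrected query:
SELECT name FROM students GROUP BY name HAVING COUNT(*) > 1

Result:
name 
-----
Alice
Carol
Frank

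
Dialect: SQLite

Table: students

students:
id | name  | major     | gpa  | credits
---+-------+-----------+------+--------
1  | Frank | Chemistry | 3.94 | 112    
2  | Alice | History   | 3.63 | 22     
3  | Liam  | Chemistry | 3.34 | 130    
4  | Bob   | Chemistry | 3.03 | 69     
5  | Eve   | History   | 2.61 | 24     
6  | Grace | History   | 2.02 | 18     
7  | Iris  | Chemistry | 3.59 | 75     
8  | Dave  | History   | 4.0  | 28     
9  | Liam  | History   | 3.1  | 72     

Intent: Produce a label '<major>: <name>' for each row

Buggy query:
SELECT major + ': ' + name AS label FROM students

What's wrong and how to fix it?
Bug: '+' is numeric addition; on text columns SQLite converts them to 0 instead of concatenating

Fix: Use the || operator for string concatenation

Corrected query:
SELECT major || ': ' || name AS label FROM students

Result:
label           
----------------
Chemistry: Frank
History: Alice  
Chemistry: Liam 
Chemistry: Bob  
History: Eve    
History: Grace  
Chemistry: Iris 
History: Dave   
History: Liam   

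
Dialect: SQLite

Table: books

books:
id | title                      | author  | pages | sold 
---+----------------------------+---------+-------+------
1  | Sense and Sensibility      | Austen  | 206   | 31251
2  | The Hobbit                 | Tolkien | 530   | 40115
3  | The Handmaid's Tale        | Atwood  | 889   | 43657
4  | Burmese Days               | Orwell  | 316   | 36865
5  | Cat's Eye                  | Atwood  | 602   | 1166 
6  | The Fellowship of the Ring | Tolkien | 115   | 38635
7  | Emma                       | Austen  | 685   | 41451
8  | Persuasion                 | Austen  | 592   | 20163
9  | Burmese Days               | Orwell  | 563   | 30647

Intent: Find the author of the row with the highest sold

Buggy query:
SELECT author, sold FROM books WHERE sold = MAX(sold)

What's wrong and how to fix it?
Bug: WHERE is evaluated per row; an aggregate over the whole table isn't defined there

Fix: Wrap MAX in a scalar subquery so WHERE compares against a single value

Corrected query:
SELECT author, sold FROM books WHERE sold = (SELECT MAX(sold) FROM books)

Result:
author | sold 
-------+------
Atwood | 43657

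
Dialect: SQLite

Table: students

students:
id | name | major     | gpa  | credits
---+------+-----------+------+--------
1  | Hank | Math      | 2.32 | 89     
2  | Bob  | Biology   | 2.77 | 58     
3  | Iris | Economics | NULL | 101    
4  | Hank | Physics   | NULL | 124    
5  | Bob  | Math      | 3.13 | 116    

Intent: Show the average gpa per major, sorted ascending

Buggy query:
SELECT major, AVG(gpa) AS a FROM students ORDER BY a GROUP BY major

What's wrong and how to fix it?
Bug: ORDER BY appears before GROUP BY; SQL clause order requires GROUP BY first

Fix: Reorder: SELECT … FROM … GROUP BY … ORDER BY …

Corrected query:
SELECT major, AVG(gpa) AS a FROM students GROUP BY major ORDER BY a

Result:
major     | a    
----------+------
Economics | NULL 
Physics   | NULL 
Math      | 2.725
Biology   | 2.77 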